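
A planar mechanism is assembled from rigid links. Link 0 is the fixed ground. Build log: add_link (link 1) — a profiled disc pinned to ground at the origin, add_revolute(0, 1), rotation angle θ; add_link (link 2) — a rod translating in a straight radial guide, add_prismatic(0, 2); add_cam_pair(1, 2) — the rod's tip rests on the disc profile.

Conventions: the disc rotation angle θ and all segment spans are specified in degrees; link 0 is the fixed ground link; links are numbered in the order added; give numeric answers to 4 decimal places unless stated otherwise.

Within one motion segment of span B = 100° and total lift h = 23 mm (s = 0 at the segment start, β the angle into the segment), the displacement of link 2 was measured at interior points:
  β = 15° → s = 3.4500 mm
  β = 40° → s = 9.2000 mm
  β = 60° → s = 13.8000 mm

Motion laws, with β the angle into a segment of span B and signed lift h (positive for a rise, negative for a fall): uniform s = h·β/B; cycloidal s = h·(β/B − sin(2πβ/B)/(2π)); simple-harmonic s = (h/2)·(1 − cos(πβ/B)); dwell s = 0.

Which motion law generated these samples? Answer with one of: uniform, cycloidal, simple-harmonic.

candidates at β/B = r: uniform s = h·r (linear in β); cycloidal s = h·(r − sin(2πr)/(2π)); simple-harmonic s = (h/2)(1 − cos(πr))
β=15°: printed 3.4500 | uniform 3.4500, cycloidal 0.4885, simple-harmonic 1.2534
β=40°: printed 9.2000 | uniform 9.2000, cycloidal 7.0484, simple-harmonic 7.9463
β=60°: printed 13.8000 | uniform 13.8000, cycloidal 15.9516, simple-harmonic 15.0537
only one law matches every sample → uniform

uniform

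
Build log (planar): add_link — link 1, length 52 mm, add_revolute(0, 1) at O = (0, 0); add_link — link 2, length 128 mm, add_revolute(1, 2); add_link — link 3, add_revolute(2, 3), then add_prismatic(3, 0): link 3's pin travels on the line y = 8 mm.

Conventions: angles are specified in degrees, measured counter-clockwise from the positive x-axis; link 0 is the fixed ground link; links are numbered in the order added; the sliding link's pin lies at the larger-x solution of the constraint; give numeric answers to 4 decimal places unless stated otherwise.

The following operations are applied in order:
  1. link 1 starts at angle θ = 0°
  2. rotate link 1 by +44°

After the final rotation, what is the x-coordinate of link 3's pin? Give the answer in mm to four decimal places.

geometry: r = 52 mm, L = 128 mm, e = 8 mm; θ starts at 0°
rotate link 1 by +44°: θ ← 0° +44° = 44°
crank pin P = (r cos θ, r sin θ) = (37.405670, 36.122235)
h = r sin θ − e = 36.122235 − 8 = 28.122235
x = r cos θ + √(L² − h²) = 37.405670 + 124.872495 = 162.278164

162.2782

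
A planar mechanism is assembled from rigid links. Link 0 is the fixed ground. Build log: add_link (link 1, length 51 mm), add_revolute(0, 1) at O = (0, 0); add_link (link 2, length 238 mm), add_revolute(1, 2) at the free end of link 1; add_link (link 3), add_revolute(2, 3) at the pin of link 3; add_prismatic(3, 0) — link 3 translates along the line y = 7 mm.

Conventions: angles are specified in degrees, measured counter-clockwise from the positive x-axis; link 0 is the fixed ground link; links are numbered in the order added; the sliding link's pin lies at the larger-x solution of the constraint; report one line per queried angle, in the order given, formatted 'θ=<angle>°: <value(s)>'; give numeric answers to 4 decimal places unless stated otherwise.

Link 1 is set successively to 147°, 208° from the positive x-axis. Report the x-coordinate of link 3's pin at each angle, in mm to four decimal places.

geometry: r = 51 mm, L = 238 mm, e = 7 mm
θ=147°: crank pin P = (r cos θ, r sin θ) = (-42.772199, 27.776591)
θ=147°: h = r sin θ − e = 27.776591 − 7 = 20.776591
θ=147°: x = r cos θ + √(L² − h²) = -42.772199 + 237.091403 = 194.319204
θ=208°: crank pin P = (r cos θ, r sin θ) = (-45.030327, -23.943050)
θ=208°: h = r sin θ − e = -23.943050 − 7 = -30.943050
θ=208°: x = r cos θ + √(L² − h²) = -45.030327 + 235.979931 = 190.949603

θ=147°: 194.3192
θ=208°: 190.9496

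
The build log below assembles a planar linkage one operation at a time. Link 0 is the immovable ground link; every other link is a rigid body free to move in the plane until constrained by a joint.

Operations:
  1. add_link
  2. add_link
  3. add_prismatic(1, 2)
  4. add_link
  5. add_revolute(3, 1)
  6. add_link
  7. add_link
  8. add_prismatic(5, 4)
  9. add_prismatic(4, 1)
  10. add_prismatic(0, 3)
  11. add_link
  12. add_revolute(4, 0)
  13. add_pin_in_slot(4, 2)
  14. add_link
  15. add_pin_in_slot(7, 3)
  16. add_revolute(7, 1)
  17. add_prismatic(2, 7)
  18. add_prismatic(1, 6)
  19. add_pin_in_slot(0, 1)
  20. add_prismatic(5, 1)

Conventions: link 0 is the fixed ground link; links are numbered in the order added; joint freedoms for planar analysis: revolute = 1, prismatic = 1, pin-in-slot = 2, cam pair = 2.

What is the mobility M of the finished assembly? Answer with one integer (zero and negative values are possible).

L=1 J1=0 J2=0
add link → L=2 J1=0 J2=0
add link → L=3 J1=0 J2=0
P@1,2 dof=1 J1 → L=3 J1=1 J2=0
add link → L=4 J1=1 J2=0
R@3,1 dof=1 J1 → L=4 J1=2 J2=0
add link → L=5 J1=2 J2=0
add link → L=6 J1=2 J2=0
P@5,4 dof=1 J1 → L=6 J1=3 J2=0
P@4,1 dof=1 J1 → L=6 J1=4 J2=0
P@0,3 dof=1 J1 → L=6 J1=5 J2=0
add link → L=7 J1=5 J2=0
R@4,0 dof=1 J1 → L=7 J1=6 J2=0
PS@4,2 dof=2 J2 → L=7 J1=6 J2=1
add link → L=8 J1=6 J2=1
PS@7,3 dof=2 J2 → L=8 J1=6 J2=2
R@7,1 dof=1 J1 → L=8 J1=7 J2=2
P@2,7 dof=1 J1 → L=8 J1=8 J2=2
P@1,6 dof=1 J1 → L=8 J1=9 J2=2
PS@0,1 dof=2 J2 → L=8 J1=9 J2=3
P@5,1 dof=1 J1 → L=8 J1=10 J2=3
M=3(L−1)−2J1−J2=3·7−2·10−3=-2

M = -2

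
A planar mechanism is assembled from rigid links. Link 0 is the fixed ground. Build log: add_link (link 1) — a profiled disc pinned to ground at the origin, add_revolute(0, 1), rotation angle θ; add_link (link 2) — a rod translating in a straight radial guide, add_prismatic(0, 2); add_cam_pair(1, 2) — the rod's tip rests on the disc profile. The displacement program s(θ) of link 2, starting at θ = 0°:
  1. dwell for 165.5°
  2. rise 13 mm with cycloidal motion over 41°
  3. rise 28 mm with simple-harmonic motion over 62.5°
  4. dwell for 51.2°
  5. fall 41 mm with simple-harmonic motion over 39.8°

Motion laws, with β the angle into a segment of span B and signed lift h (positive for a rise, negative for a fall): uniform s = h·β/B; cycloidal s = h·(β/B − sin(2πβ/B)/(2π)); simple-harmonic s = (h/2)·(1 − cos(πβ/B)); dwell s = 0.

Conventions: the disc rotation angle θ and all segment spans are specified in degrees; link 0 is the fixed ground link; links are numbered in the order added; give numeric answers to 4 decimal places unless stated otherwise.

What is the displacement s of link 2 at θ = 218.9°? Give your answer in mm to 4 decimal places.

seg 1 [0°–165.5°] dwell: s stays 0.0000
seg 2 [165.5°–206.5°] cycloidal, h=13: full span → s += 13 → s = 13.0000
seg 3 [206.5°–269°] simple-harmonic, h=28: θ=218.9° here. β=12.4, B=62.5. 28/2·(1 − cos(π·0.1984)) = 2.6325 → s = 15.6325

15.6325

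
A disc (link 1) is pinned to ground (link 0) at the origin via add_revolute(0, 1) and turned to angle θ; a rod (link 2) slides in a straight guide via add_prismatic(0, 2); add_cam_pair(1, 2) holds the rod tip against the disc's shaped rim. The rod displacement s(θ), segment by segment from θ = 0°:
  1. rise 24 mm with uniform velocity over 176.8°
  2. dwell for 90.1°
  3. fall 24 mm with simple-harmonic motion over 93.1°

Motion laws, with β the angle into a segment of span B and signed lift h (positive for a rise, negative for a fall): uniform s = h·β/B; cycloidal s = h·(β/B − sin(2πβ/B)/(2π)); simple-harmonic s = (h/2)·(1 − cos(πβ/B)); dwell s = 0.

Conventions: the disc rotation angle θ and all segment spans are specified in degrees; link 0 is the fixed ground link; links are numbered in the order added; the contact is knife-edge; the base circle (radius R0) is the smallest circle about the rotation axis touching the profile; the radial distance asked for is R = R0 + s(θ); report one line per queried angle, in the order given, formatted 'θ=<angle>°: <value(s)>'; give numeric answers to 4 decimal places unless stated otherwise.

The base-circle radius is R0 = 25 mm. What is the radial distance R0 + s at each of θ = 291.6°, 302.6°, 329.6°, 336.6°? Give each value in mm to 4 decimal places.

segment 1 (0° to 176.8°, uniform, h = 24) is passed completely: s = 0.0000 + (24) = 24.0000
segment 2 (176.8° to 266.9°, dwell): s unchanged at 24.0000
θ = 291.6° falls in segment 3 (266.9° to 360°, simple-harmonic, h = -24): β = 291.6 − 266.9 = 24.7°, B = 93.1°; Δs = -24/2·(1 − cos(π·0.2653)) = -3.9324; s = 24.0000 − 3.9324 = 20.0676
θ = 302.6° falls in segment 3 (266.9° to 360°, simple-harmonic, h = -24): β = 302.6 − 266.9 = 35.7°, B = 93.1°; Δs = -24/2·(1 − cos(π·0.3835)) = -7.7040; s = 24.0000 − 7.7040 = 16.2960
θ = 329.6° falls in segment 3 (266.9° to 360°, simple-harmonic, h = -24): β = 329.6 − 266.9 = 62.7°, B = 93.1°; Δs = -24/2·(1 − cos(π·0.6735)) = -18.2207; s = 24.0000 − 18.2207 = 5.7793
θ = 336.6° falls in segment 3 (266.9° to 360°, simple-harmonic, h = -24): β = 336.6 − 266.9 = 69.7°, B = 93.1°; Δs = -24/2·(1 − cos(π·0.7487)) = -20.4494; s = 24.0000 − 20.4494 = 3.5506
θ=291.6°: R = R0 + s = 25 + 20.0676 = 45.0676
θ=302.6°: R = R0 + s = 25 + 16.2960 = 41.2960
θ=329.6°: R = R0 + s = 25 + 5.7793 = 30.7793
θ=336.6°: R = R0 + s = 25 + 3.5506 = 28.5506

θ=291.6°: 45.0676
θ=302.6°: 41.2960
θ=329.6°: 30.7793
θ=336.6°: 28.5506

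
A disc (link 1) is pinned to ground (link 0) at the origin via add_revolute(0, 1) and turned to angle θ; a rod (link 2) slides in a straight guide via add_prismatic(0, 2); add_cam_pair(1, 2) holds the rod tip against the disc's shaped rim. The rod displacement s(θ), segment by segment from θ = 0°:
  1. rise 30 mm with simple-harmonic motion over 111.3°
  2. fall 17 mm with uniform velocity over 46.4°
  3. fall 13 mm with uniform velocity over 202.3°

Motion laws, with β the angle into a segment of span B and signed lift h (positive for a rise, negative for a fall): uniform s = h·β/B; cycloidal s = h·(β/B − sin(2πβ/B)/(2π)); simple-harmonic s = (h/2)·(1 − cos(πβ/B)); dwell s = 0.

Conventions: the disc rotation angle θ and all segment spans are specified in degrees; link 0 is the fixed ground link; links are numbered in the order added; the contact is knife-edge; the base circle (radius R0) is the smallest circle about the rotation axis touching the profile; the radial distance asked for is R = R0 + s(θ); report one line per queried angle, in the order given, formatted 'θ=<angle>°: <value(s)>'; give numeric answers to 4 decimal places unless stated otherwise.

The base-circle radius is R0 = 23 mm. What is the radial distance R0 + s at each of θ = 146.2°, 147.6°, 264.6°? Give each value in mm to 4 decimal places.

segment 1 (0° to 111.3°, simple-harmonic, h = 30) is passed completely: s = 0.0000 + (30) = 30.0000
θ = 146.2° falls in segment 2 (111.3° to 157.7°, uniform, h = -17): β = 146.2 − 111.3 = 34.9°, B = 46.4°; Δs = -17·34.9/46.4 = -12.7866; s = 30.0000 − 12.7866 = 17.2134
θ = 147.6° falls in segment 2 (111.3° to 157.7°, uniform, h = -17): β = 147.6 − 111.3 = 36.3°, B = 46.4°; Δs = -17·36.3/46.4 = -13.2996; s = 30.0000 − 13.2996 = 16.7004
segment 2 (111.3° to 157.7°, uniform, h = -17) is passed completely: s = 30.0000 + (-17) = 13.0000
θ = 264.6° falls in segment 3 (157.7° to 360°, uniform, h = -13): β = 264.6 − 157.7 = 106.9°, B = 202.3°; Δs = -13·106.9/202.3 = -6.8695; s = 13.0000 − 6.8695 = 6.1305
θ=146.2°: R = R0 + s = 23 + 17.2134 = 40.2134
θ=147.6°: R = R0 + s = 23 + 16.7004 = 39.7004
θ=264.6°: R = R0 + s = 23 + 6.1305 = 29.1305

θ=146.2°: 40.2134
θ=147.6°: 39.7004
θ=264.6°: 29.1305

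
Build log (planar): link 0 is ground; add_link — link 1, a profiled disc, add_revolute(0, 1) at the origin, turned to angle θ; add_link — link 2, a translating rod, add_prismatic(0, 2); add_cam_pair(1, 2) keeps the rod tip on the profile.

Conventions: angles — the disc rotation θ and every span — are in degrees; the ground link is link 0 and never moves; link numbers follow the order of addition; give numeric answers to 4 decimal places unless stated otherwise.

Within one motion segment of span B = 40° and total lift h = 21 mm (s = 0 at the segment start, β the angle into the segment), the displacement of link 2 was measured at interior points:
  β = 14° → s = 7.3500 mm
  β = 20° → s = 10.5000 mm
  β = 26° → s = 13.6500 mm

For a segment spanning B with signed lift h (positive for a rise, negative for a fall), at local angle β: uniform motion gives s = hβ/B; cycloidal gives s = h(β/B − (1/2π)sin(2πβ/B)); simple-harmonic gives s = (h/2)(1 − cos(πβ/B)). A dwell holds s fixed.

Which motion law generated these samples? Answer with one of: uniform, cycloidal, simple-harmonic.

candidates at β/B = r: uniform s = h·r (linear in β); cycloidal s = h·(r − sin(2πr)/(2π)); simple-harmonic s = (h/2)(1 − cos(πr))
β=14°: printed 7.3500 | uniform 7.3500, cycloidal 4.6461, simple-harmonic 5.7331
β=20°: printed 10.5000 | uniform 10.5000, cycloidal 10.5000, simple-harmonic 10.5000
β=26°: printed 13.6500 | uniform 13.6500, cycloidal 16.3539, simple-harmonic 15.2669
only one law matches every sample → uniform

uniform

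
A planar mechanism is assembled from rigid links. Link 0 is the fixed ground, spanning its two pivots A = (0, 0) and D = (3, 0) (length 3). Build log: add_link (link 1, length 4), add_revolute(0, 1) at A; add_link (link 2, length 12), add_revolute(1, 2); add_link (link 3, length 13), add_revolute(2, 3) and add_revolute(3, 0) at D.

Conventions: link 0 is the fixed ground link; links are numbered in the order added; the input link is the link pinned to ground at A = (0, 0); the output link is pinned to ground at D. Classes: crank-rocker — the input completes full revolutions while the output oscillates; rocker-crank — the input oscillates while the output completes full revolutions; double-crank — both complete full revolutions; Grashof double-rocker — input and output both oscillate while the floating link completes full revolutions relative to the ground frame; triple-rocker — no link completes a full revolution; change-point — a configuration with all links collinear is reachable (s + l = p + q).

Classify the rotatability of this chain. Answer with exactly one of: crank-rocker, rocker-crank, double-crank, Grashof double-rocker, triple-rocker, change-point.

lengths: ground=3, input=4, coupler=12, output=13
sorted: s=3 (shortest), l=13 (longest), p+q=16
s + l = 16 vs p + q = 16
s + l = p + q → change-point (collinear configuration reachable)

change-point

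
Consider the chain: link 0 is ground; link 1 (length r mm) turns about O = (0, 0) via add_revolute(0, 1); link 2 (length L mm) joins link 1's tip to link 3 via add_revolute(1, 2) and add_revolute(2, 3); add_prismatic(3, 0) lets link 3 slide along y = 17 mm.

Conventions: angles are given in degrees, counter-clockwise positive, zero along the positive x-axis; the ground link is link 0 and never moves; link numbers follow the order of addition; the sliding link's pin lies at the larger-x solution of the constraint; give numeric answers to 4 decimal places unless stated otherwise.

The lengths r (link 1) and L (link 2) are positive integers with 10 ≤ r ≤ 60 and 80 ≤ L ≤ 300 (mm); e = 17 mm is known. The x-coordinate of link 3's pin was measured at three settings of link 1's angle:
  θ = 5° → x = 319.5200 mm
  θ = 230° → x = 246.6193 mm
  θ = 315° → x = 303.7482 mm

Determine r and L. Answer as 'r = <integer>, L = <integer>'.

constraint per measurement: (x − r cos θ)² + (r sin θ − e)² = L²
subtracting the θ₁ and θ₂ equations cancels the r² and L² terms:
r = (x₁² − x₂²) / (2[(x₁cos θ₁ + e sin θ₁) − (x₂cos θ₂ + e sin θ₂)]) = 42.0000 → r = 42
L² = (x₁ − r cos θ₁)² + (r sin θ₁ − e)² = 77284.0251 → L = 278.0000 → L = 278
check at θ₃=315°: x = 303.7482 (printed 303.7482) ✓

r = 42, L = 278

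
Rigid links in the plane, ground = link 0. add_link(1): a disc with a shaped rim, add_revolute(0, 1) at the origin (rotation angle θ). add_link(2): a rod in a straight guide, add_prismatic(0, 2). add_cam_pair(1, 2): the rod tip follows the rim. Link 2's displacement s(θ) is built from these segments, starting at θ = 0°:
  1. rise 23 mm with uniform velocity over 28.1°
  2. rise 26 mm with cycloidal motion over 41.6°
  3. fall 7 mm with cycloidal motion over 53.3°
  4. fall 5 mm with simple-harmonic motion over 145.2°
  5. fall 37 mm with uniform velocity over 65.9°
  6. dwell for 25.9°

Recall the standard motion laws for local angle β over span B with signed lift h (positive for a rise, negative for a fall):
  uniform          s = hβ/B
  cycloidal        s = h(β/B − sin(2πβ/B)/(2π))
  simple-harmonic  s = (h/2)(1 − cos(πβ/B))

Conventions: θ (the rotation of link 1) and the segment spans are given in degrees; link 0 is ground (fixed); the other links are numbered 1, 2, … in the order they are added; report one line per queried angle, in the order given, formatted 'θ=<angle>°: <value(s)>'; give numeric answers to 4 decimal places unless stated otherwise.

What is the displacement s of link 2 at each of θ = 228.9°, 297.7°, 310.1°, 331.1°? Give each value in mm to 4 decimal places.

segment 1 (0° to 28.1°, uniform, h = 23) is passed completely: s = 0.0000 + (23) = 23.0000
segment 2 (28.1° to 69.7°, cycloidal, h = 26) is passed completely: s = 23.0000 + (26) = 49.0000
segment 3 (69.7° to 123°, cycloidal, h = -7) is passed completely: s = 49.0000 + (-7) = 42.0000
θ = 228.9° falls in segment 4 (123° to 268.2°, simple-harmonic, h = -5): β = 228.9 − 123 = 105.9°, B = 145.2°; Δs = -5/2·(1 − cos(π·0.7293)) = -4.1494; s = 42.0000 − 4.1494 = 37.8506
segment 4 (123° to 268.2°, simple-harmonic, h = -5) is passed completely: s = 42.0000 + (-5) = 37.0000
θ = 297.7° falls in segment 5 (268.2° to 334.1°, uniform, h = -37): β = 297.7 − 268.2 = 29.5°, B = 65.9°; Δs = -37·29.5/65.9 = -16.5630; s = 37.0000 − 16.5630 = 20.4370
θ = 310.1° falls in segment 5 (268.2° to 334.1°, uniform, h = -37): β = 310.1 − 268.2 = 41.9°, B = 65.9°; Δs = -37·41.9/65.9 = -23.5250; s = 37.0000 − 23.5250 = 13.4750
θ = 331.1° falls in segment 5 (268.2° to 334.1°, uniform, h = -37): β = 331.1 − 268.2 = 62.9°, B = 65.9°; Δs = -37·62.9/65.9 = -35.3156; s = 37.0000 − 35.3156 = 1.6844

θ=228.9°: 37.8506
θ=297.7°: 20.4370
θ=310.1°: 13.4750
θ=331.1°: 1.6844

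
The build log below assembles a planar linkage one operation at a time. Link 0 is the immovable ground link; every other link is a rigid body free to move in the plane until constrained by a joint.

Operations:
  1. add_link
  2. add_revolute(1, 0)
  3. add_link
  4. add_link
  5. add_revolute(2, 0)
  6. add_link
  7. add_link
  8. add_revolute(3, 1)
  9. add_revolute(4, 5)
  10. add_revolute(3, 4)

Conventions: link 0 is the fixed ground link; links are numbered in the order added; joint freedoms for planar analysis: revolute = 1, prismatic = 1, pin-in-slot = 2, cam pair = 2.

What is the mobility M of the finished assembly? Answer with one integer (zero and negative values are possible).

L=1 J1=0 J2=0
add link → L=2 J1=0 J2=0
R@1,0 dof=1 J1 → L=2 J1=1 J2=0
add link → L=3 J1=1 J2=0
add link → L=4 J1=1 J2=0
R@2,0 dof=1 J1 → L=4 J1=2 J2=0
add link → L=5 J1=2 J2=0
add link → L=6 J1=2 J2=0
R@3,1 dof=1 J1 → L=6 J1=3 J2=0
R@4,5 dof=1 J1 → L=6 J1=4 J2=0
R@3,4 dof=1 J1 → L=6 J1=5 J2=0
M=3(L−1)−2J1−J2=3·5−2·5−0=5

M = 5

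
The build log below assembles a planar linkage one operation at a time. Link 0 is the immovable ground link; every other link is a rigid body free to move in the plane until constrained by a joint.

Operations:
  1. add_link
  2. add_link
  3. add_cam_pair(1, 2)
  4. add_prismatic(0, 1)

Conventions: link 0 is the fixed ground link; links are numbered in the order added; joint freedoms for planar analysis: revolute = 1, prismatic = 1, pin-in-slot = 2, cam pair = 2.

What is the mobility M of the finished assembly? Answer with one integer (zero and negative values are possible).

(L,J1,J2)=(1,0,0); link0 fixed
link1: (2,0,0)
link2: (3,0,0)
C 1-2 [J2]: (3,0,1)
P 0-1 [J1]: (3,1,1)
Grübler: 3·2 − 2·1 − 1 = 3

M = 3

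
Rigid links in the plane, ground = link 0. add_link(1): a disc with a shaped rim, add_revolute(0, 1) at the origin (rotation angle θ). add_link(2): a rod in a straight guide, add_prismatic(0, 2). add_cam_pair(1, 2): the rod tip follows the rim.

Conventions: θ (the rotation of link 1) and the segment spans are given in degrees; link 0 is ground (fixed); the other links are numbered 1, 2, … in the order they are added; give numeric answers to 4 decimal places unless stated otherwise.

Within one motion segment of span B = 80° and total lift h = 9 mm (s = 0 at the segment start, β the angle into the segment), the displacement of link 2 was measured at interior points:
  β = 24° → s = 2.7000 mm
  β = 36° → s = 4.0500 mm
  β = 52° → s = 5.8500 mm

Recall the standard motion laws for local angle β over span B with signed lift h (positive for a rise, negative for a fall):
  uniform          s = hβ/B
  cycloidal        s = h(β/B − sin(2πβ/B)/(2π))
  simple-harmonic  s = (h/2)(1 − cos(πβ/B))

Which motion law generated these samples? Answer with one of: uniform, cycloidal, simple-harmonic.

candidates at β/B = r: uniform s = h·r (linear in β); cycloidal s = h·(r − sin(2πr)/(2π)); simple-harmonic s = (h/2)(1 − cos(πr))
β=24°: printed 2.7000 | uniform 2.7000, cycloidal 1.3377, simple-harmonic 1.8550
β=36°: printed 4.0500 | uniform 4.0500, cycloidal 3.6074, simple-harmonic 3.7960
β=52°: printed 5.8500 | uniform 5.8500, cycloidal 7.0088, simple-harmonic 6.5430
only one law matches every sample → uniform

uniform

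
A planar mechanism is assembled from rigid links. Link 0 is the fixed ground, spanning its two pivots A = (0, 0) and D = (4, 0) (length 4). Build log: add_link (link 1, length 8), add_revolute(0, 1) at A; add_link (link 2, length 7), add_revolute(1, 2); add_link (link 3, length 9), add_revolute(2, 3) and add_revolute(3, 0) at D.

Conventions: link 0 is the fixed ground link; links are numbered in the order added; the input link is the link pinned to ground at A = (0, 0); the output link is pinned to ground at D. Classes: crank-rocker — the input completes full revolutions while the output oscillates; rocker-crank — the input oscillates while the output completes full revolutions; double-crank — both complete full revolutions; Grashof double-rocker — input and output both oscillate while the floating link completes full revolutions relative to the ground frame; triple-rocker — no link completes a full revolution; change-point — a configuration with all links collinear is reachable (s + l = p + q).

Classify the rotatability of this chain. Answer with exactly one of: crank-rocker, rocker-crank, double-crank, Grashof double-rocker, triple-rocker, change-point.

lengths: ground=4, input=8, coupler=7, output=9
sorted: s=4 (shortest), l=9 (longest), p+q=15
s + l = 13 vs p + q = 15
s + l < p + q (Grashof) with shortest = ground link → double-crank

double-crank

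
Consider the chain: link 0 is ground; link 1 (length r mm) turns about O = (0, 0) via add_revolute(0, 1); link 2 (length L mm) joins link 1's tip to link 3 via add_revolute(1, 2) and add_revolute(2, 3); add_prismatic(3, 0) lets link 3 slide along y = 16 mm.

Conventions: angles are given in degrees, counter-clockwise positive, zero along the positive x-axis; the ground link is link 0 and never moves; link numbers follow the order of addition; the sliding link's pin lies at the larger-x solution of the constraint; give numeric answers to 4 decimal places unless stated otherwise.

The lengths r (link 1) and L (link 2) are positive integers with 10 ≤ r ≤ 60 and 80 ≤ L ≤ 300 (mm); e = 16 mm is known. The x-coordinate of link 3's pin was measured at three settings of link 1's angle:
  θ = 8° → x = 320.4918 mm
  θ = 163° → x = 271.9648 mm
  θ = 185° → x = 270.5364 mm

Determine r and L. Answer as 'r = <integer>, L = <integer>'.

constraint per measurement: (x − r cos θ)² + (r sin θ − e)² = L²
subtracting the θ₁ and θ₂ equations cancels the r² and L² terms:
r = (x₁² − x₂²) / (2[(x₁cos θ₁ + e sin θ₁) − (x₂cos θ₂ + e sin θ₂)]) = 25.0000 → r = 25
L² = (x₁ − r cos θ₁)² + (r sin θ₁ − e)² = 87616.0156 → L = 296.0000 → L = 296
check at θ₃=185°: x = 270.5364 (printed 270.5364) ✓

r = 25, L = 296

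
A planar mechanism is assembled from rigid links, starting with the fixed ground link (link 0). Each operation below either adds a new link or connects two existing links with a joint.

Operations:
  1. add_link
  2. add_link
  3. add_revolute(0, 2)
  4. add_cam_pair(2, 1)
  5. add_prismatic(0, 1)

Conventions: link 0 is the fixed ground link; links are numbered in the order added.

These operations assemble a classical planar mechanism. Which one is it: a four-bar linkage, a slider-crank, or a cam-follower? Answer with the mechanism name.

links: 3 (incl. ground); joints: 1 revolute, 1 prismatic, 1 higher (cam) pair, forming one closed loop
3 links, revolute + prismatic + higher pair in one loop → cam-follower

cam-follower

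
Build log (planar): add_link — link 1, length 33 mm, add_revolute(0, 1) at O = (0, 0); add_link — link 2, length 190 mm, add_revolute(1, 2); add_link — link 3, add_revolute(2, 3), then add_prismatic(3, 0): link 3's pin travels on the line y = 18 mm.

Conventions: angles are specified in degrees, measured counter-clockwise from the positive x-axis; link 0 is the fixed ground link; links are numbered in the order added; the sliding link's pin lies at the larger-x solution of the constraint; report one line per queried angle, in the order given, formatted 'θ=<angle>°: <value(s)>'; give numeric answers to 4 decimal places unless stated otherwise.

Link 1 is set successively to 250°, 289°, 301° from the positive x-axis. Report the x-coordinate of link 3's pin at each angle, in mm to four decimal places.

geometry: r = 33 mm, L = 190 mm, e = 18 mm
θ=250°: crank pin P = (r cos θ, r sin θ) = (-11.286665, -31.009856)
θ=250°: h = r sin θ − e = -31.009856 − 18 = -49.009856
θ=250°: x = r cos θ + √(L² − h²) = -11.286665 + 183.570243 = 172.283578
θ=289°: crank pin P = (r cos θ, r sin θ) = (10.743749, -31.202113)
θ=289°: h = r sin θ − e = -31.202113 − 18 = -49.202113
θ=289°: x = r cos θ + √(L² − h²) = 10.743749 + 183.518806 = 194.262555
θ=301°: crank pin P = (r cos θ, r sin θ) = (16.996256, -28.286521)
θ=301°: h = r sin θ − e = -28.286521 − 18 = -46.286521
θ=301°: x = r cos θ + √(L² − h²) = 16.996256 + 184.275766 = 201.272023

θ=250°: 172.2836
θ=289°: 194.2626
θ=301°: 201.2720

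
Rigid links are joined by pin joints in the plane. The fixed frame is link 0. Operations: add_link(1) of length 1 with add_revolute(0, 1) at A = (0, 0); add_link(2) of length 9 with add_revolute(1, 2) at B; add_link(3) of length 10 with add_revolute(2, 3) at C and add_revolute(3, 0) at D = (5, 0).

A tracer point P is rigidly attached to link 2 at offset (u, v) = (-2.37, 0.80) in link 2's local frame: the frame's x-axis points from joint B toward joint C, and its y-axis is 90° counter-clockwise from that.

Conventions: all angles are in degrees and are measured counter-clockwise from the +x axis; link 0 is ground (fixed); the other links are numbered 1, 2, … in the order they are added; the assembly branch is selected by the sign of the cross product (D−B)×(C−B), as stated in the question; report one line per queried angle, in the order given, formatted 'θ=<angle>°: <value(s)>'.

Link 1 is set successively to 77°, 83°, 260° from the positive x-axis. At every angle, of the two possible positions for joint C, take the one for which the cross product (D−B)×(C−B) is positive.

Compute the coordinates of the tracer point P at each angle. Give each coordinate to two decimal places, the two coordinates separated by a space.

A=(0,0), D=(5.00,0)
θ=77°: B = A + 1.00·(cos77°, sin77°) = (0.2250, 0.9744)
θ=77°: |BD| = 4.8734
θ=77°: circle(B,9.00) ∩ circle(D,10.00): a=0.4874, h=8.9868
θ=77°:   candidates: C₊=(2.4993,9.6823) cross=43.797; C₋=(-1.0943,-7.9284) cross=-43.797
θ=77°:   branch + wants cross > 0 → take C=(2.4993,9.6823) (cross=43.797)
θ=77°: ex = (C−B)/|BC| = (0.2527,0.9675); ey = (-0.9675,0.2527)
θ=77°: P = B + -2.37·ex + 0.80·ey = (-1.1480,-1.1165)
θ=83°: B = A + 1.00·(cos83°, sin83°) = (0.1219, 0.9925)
θ=83°: |BD| = 4.9781
θ=83°: circle(B,9.00) ∩ circle(D,10.00): a=0.5807, h=8.9812
θ=83°:   candidates: C₊=(2.4816,9.6777) cross=44.709; C₋=(-1.0998,-7.9241) cross=-44.709
θ=83°:   branch + wants cross > 0 → take C=(2.4816,9.6777) (cross=44.709)
θ=83°: ex = (C−B)/|BC| = (0.2622,0.9650); ey = (-0.9650,0.2622)
θ=83°: P = B + -2.37·ex + 0.80·ey = (-1.2715,-1.0848)
θ=260°: B = A + 1.00·(cos260°, sin260°) = (-0.1736, -0.9848)
θ=260°: |BD| = 5.2665
θ=260°: circle(B,9.00) ∩ circle(D,10.00): a=0.8294, h=8.9617
θ=260°:   candidates: C₊=(-1.0346,7.9739) cross=47.197; C₋=(2.3169,-9.6333) cross=-47.197
θ=260°:   branch + wants cross > 0 → take C=(-1.0346,7.9739) (cross=47.197)
θ=260°: ex = (C−B)/|BC| = (-0.0957,0.9954); ey = (-0.9954,-0.0957)
θ=260°: P = B + -2.37·ex + 0.80·ey = (-0.7433,-3.4205)

θ=77°: -1.15 -1.12
θ=83°: -1.27 -1.08
θ=260°: -0.74 -3.42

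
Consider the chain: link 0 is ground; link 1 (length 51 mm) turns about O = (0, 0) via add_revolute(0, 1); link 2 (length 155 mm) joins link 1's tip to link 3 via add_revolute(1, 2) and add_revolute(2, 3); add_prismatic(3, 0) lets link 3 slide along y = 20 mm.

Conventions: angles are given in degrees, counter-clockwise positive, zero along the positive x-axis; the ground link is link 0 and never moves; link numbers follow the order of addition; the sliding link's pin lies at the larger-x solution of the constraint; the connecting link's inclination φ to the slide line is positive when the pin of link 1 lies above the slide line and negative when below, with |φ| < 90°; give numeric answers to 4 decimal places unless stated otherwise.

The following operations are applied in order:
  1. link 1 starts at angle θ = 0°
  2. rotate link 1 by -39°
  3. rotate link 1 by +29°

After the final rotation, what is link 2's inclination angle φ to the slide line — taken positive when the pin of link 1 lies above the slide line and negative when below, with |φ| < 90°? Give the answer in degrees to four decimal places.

geometry: r = 51 mm, L = 155 mm, e = 20 mm; θ starts at 0°
rotate link 1 by -39°: θ ← 0° -39° = -39°
rotate link 1 by +29°: θ ← -39° +29° = -10°
h = r sin θ − e = -8.856057 − 20 = -28.856057
sin φ = h / L = -28.856057 / 155 = -0.18616811
φ = arcsin(-0.18616811) = -10.729243°

-10.7292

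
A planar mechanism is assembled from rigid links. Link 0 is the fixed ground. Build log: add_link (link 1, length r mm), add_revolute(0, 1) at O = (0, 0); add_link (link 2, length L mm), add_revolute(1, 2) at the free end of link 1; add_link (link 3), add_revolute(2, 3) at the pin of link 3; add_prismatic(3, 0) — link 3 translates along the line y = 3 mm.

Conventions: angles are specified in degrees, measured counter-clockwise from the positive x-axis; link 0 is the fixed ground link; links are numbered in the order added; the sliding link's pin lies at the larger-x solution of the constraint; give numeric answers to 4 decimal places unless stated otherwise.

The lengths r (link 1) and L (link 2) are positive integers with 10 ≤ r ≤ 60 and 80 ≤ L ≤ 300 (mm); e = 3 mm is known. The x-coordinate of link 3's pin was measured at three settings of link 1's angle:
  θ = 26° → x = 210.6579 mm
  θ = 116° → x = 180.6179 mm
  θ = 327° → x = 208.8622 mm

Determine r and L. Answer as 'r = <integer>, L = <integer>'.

constraint per measurement: (x − r cos θ)² + (r sin θ − e)² = L²
subtracting the θ₁ and θ₂ equations cancels the r² and L² terms:
r = (x₁² − x₂²) / (2[(x₁cos θ₁ + e sin θ₁) − (x₂cos θ₂ + e sin θ₂)]) = 22.0000 → r = 22
L² = (x₁ − r cos θ₁)² + (r sin θ₁ − e)² = 36481.0109 → L = 191.0000 → L = 191
check at θ₃=327°: x = 208.8622 (printed 208.8622) ✓

r = 22, L = 191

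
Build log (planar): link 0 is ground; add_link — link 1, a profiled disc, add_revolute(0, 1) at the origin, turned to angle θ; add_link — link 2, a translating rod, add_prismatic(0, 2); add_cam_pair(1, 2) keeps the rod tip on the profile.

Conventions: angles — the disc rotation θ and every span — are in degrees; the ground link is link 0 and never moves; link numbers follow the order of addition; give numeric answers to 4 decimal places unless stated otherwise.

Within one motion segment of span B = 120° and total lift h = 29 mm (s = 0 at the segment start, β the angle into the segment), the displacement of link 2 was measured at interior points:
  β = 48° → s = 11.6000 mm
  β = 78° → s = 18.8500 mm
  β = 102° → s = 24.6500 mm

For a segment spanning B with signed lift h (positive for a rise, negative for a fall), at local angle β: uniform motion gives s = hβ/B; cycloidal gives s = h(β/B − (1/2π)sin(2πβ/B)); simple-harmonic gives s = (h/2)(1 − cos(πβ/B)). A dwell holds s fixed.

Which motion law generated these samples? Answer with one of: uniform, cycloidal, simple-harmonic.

candidates at β/B = r: uniform s = h·r (linear in β); cycloidal s = h·(r − sin(2πr)/(2π)); simple-harmonic s = (h/2)(1 − cos(πr))
β=48°: printed 11.6000 | uniform 11.6000, cycloidal 8.8871, simple-harmonic 10.0193
β=78°: printed 18.8500 | uniform 18.8500, cycloidal 22.5840, simple-harmonic 21.0829
β=102°: printed 24.6500 | uniform 24.6500, cycloidal 28.3840, simple-harmonic 27.4196
only one law matches every sample → uniform

uniform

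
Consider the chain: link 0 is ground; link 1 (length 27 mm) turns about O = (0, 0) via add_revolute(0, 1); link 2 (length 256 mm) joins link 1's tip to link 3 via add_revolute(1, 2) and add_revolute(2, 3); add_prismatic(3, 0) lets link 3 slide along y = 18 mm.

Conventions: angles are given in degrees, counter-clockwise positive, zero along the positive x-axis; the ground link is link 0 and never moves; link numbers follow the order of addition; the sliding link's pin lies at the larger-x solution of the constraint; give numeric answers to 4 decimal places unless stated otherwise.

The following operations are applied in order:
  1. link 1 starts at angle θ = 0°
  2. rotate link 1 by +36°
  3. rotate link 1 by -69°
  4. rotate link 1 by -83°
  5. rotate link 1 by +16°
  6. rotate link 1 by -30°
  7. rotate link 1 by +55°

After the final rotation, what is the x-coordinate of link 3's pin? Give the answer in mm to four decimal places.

geometry: r = 27 mm, L = 256 mm, e = 18 mm; θ starts at 0°
rotate link 1 by +36°: θ ← 0° +36° = 36°
rotate link 1 by -69°: θ ← 36° -69° = -33°
rotate link 1 by -83°: θ ← -33° -83° = -116°
rotate link 1 by +16°: θ ← -116° +16° = -100°
rotate link 1 by -30°: θ ← -100° -30° = -130°
rotate link 1 by +55°: θ ← -130° +55° = -75°
crank pin P = (r cos θ, r sin θ) = (6.988114, -26.079997)
h = r sin θ − e = -26.079997 − 18 = -44.079997
x = r cos θ + √(L² − h²) = 6.988114 + 252.176434 = 259.164548

259.1645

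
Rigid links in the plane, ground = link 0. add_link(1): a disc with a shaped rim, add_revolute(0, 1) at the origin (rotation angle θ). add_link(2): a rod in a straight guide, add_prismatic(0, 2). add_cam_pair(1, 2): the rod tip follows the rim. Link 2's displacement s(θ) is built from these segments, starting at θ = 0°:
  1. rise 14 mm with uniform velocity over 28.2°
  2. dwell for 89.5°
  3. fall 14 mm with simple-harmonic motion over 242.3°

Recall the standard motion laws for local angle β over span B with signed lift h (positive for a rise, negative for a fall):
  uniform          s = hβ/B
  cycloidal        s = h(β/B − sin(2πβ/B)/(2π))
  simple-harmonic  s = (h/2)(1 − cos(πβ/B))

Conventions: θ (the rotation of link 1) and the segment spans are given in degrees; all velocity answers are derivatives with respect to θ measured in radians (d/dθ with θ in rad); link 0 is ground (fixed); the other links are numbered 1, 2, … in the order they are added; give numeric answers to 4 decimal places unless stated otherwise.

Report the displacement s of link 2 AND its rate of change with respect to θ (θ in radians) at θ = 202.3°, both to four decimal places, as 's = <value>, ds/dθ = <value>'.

segment 1 (0° to 28.2°, uniform, h = 14) is passed completely: s = 0.0000 + (14) = 14.0000
segment 2 (28.2° to 117.7°, dwell): s unchanged at 14.0000
θ = 202.3° falls in segment 3 (117.7° to 360°, simple-harmonic, h = -14): β = 202.3 − 117.7 = 84.6°, B = 242.3°; Δs = -14/2·(1 − cos(π·0.3492)) = -3.8055; s = 14.0000 − 3.8055 = 10.1945
velocity in seg [117.7°–360°] (simple-harmonic), θ in radians: β = 84.6° = 1.4765 rad, B = 242.3° = 4.2289 rad; ds/dθ = (πh/(2B)) sin(πβ/B) = (π·(-14)/(2·4.2289)) sin(π·0.3492) = -4.627090 mm/rad

s = 10.1945, ds/dθ = -4.6271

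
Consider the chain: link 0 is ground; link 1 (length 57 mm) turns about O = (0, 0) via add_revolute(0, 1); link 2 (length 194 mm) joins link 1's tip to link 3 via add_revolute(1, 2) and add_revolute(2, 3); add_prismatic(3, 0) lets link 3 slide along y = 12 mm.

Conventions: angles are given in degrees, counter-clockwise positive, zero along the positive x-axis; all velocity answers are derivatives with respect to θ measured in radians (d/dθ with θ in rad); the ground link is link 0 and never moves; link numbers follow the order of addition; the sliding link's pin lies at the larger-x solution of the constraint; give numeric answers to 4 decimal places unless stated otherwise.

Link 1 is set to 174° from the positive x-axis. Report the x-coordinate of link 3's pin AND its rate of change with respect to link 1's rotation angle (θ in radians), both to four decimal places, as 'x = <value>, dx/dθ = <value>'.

geometry: r = 57 mm, L = 194 mm, e = 12 mm
crank pin P = (r cos θ, r sin θ) = (-56.687748, 5.958122)
h = r sin θ − e = 5.958122 − 12 = -6.041878
x = r cos θ + √(L² − h²) = -56.687748 + 193.905894 = 137.218146
dx/dθ = −r sin θ − h·r cos θ/√(L² − h²) (θ in radians; h = -6.041878) = -7.724445

x = 137.2181, dx/dθ = -7.7244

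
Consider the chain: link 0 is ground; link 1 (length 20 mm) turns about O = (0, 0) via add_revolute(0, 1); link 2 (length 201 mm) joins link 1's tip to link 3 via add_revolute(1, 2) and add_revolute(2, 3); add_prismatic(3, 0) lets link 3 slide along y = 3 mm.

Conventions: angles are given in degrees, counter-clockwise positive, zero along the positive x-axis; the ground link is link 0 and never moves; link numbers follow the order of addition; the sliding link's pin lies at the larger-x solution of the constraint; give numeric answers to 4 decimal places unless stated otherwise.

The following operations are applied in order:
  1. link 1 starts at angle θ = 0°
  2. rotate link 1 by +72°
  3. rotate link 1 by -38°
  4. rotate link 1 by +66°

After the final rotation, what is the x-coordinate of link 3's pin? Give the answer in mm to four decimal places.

geometry: r = 20 mm, L = 201 mm, e = 3 mm; θ starts at 0°
rotate link 1 by +72°: θ ← 0° +72° = 72°
rotate link 1 by -38°: θ ← 72° -38° = 34°
rotate link 1 by +66°: θ ← 34° +66° = 100°
crank pin P = (r cos θ, r sin θ) = (-3.472964, 19.696155)
h = r sin θ − e = 19.696155 − 3 = 16.696155
x = r cos θ + √(L² − h²) = -3.472964 + 200.305363 = 196.832399

196.8324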